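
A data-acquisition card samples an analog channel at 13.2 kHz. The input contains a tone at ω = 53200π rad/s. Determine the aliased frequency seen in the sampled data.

ω = 53200π rad/s → f = ω/(2π) = 26600 Hz = 26.6 kHz.
26.6 kHz mod fs = 0.2 kHz.
0.2 kHz ≤ fs/2 = 6.6 kHz, appears at 0.2 kHz.

0.2 kHz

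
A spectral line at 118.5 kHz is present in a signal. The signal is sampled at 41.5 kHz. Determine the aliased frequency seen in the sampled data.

6 kHz

118.5 kHz mod fs = 35.5 kHz.
35.5 kHz > fs/2 = 20.75 kHz, folds to fs − 35.5 kHz = 6 kHz.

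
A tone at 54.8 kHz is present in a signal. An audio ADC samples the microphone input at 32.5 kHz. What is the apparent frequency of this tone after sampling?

10.2 kHz

54.8 kHz mod fs = 22.3 kHz.
22.3 kHz > fs/2 = 16.25 kHz, folds to fs − 22.3 kHz = 10.2 kHz.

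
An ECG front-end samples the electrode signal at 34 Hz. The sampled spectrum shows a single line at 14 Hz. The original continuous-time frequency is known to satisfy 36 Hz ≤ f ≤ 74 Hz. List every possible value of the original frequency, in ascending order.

Frequencies that alias to 14 Hz are k·fs ± 14 Hz for integer k ≥ 0.
k=0: 14 Hz.
k=1: 20 Hz, 48 Hz.
k=2: 54 Hz, 82 Hz.
k=3: 88 Hz, 116 Hz.
Within [36 Hz, 74 Hz]: 48 Hz, 54 Hz.

48 Hz, 54 Hz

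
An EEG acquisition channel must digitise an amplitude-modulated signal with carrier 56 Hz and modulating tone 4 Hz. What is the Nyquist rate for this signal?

120 Hz

AM sidebands sit at fc ± fm = 52 Hz and 60 Hz.
Highest-frequency component: 60 Hz.
Nyquist rate = 2 × 60 Hz = 120 Hz.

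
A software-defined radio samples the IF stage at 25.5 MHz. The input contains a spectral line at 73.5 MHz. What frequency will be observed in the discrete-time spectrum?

3 MHz

73.5 MHz mod fs = 22.5 MHz.
22.5 MHz > fs/2 = 12.75 MHz, folds to fs − 22.5 MHz = 3 MHz.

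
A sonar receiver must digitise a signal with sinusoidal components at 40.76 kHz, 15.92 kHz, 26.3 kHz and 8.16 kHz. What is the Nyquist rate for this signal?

81.52 kHz

Highest-frequency component: 40.76 kHz.
Nyquist rate = 2 × 40.76 kHz = 81.52 kHz.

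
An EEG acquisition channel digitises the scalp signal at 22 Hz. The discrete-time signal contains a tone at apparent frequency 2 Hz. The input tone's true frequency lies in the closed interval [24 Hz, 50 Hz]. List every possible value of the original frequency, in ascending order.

24 Hz, 42 Hz, 46 Hz

Frequencies that alias to 2 Hz are k·fs ± 2 Hz for integer k ≥ 0.
k=0: 2 Hz.
k=1: 20 Hz, 24 Hz.
k=2: 42 Hz, 46 Hz.
k=3: 64 Hz, 68 Hz.
Within [24 Hz, 50 Hz]: 24 Hz, 42 Hz, 46 Hz.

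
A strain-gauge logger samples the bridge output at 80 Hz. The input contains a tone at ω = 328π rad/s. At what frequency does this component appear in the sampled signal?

ω = 328π rad/s → f = ω/(2π) = 164 Hz.
164 Hz mod fs = 4 Hz.
4 Hz ≤ fs/2 = 40 Hz, appears at 4 Hz.

4 Hz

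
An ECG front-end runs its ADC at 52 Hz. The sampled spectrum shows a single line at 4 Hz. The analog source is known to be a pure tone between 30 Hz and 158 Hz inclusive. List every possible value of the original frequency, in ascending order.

48 Hz, 56 Hz, 100 Hz, 108 Hz, 152 Hz

Frequencies that alias to 4 Hz are k·fs ± 4 Hz for integer k ≥ 0.
k=0: 4 Hz.
k=1: 48 Hz, 56 Hz.
k=2: 100 Hz, 108 Hz.
k=3: 152 Hz, 160 Hz.
k=4: 204 Hz, 212 Hz.
Within [30 Hz, 158 Hz]: 48 Hz, 56 Hz, 100 Hz, 108 Hz, 152 Hz.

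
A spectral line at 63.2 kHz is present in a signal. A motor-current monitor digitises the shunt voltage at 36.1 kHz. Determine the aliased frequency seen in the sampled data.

9 kHz

63.2 kHz mod fs = 27.1 kHz.
27.1 kHz > fs/2 = 18.05 kHz, folds to fs − 27.1 kHz = 9 kHz.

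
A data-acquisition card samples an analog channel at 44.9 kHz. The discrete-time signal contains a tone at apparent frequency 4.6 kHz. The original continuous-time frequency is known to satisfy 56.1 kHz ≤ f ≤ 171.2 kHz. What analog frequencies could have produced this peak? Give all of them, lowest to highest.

85.2 kHz, 94.4 kHz, 130.1 kHz, 139.3 kHz

Frequencies that alias to 4.6 kHz are k·fs ± 4.6 kHz for integer k ≥ 0.
k=0: 4.6 kHz.
k=1: 40.3 kHz, 49.5 kHz.
k=2: 85.2 kHz, 94.4 kHz.
k=3: 130.1 kHz, 139.3 kHz.
k=4: 175 kHz, 184.2 kHz.
Within [56.1 kHz, 171.2 kHz]: 85.2 kHz, 94.4 kHz, 130.1 kHz, 139.3 kHz.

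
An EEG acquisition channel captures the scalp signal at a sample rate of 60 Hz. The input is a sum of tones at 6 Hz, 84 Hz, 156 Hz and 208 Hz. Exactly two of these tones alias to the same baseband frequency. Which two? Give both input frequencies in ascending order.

84 Hz, 156 Hz

fs/2 = 30 Hz.
6 Hz ≤ fs/2 = 30 Hz, passes unchanged.
84 Hz mod fs = 24 Hz.
24 Hz ≤ fs/2 = 30 Hz, appears at 24 Hz.
156 Hz mod fs = 36 Hz.
36 Hz > fs/2 = 30 Hz, folds to fs − 36 Hz = 24 Hz.
208 Hz mod fs = 28 Hz.
28 Hz ≤ fs/2 = 30 Hz, appears at 28 Hz.
84 Hz and 156 Hz both map to 24 Hz.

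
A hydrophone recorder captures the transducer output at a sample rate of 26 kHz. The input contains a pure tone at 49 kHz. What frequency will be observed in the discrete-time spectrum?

49 kHz mod fs = 23 kHz.
23 kHz > fs/2 = 13 kHz, folds to fs − 23 kHz = 3 kHz.

3 kHz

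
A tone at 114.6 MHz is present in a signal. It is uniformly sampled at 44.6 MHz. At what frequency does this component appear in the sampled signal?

19.2 MHz

114.6 MHz mod fs = 25.4 MHz.
25.4 MHz > fs/2 = 22.3 MHz, folds to fs − 25.4 MHz = 19.2 MHz.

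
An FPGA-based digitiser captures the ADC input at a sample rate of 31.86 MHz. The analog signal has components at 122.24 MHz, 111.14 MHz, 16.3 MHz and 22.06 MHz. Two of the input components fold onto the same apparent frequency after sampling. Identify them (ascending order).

16.3 MHz, 111.14 MHz

fs/2 = 15.93 MHz.
122.24 MHz mod fs = 26.66 MHz.
26.66 MHz > fs/2 = 15.93 MHz, folds to fs − 26.66 MHz = 5.2 MHz.
111.14 MHz mod fs = 15.56 MHz.
15.56 MHz ≤ fs/2 = 15.93 MHz, appears at 15.56 MHz.
16.3 MHz > fs/2 = 15.93 MHz, folds to fs − 16.3 MHz = 15.56 MHz.
22.06 MHz > fs/2 = 15.93 MHz, folds to fs − 22.06 MHz = 9.8 MHz.
16.3 MHz and 111.14 MHz both map to 15.56 MHz.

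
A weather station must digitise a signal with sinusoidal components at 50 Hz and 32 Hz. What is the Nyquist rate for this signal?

Highest-frequency component: 50 Hz.
Nyquist rate = 2 × 50 Hz = 100 Hz.

100 Hz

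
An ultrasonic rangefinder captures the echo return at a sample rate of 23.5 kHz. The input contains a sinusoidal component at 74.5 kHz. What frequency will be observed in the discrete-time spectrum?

74.5 kHz mod fs = 4 kHz.
4 kHz ≤ fs/2 = 11.75 kHz, appears at 4 kHz.

4 kHz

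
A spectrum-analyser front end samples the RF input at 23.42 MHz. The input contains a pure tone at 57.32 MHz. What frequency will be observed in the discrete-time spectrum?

10.48 MHz

57.32 MHz mod fs = 10.48 MHz.
10.48 MHz ≤ fs/2 = 11.71 MHz, appears at 10.48 MHz.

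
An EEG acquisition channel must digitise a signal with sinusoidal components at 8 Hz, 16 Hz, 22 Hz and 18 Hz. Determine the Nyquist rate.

Highest-frequency component: 22 Hz.
Nyquist rate = 2 × 22 Hz = 44 Hz.

44 Hz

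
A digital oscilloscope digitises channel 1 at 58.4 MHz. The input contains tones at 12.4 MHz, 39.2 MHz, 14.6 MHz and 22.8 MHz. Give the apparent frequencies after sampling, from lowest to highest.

fs/2 = 29.2 MHz.
12.4 MHz ≤ fs/2 = 29.2 MHz, passes unchanged.
39.2 MHz > fs/2 = 29.2 MHz, folds to fs − 39.2 MHz = 19.2 MHz.
14.6 MHz ≤ fs/2 = 29.2 MHz, passes unchanged.
22.8 MHz ≤ fs/2 = 29.2 MHz, passes unchanged.
Distinct values: {12.4 MHz, 14.6 MHz, 19.2 MHz, 22.8 MHz}.

12.4 MHz, 14.6 MHz, 19.2 MHz, 22.8 MHz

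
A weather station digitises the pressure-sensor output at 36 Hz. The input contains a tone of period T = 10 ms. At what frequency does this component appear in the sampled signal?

8 Hz

T = 10 ms → f = 1/T = 100 Hz.
100 Hz mod fs = 28 Hz.
28 Hz > fs/2 = 18 Hz, folds to fs − 28 Hz = 8 Hz.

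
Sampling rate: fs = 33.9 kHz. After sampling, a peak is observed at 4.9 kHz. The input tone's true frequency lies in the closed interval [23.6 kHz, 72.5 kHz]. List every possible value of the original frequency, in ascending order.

Frequencies that alias to 4.9 kHz are k·fs ± 4.9 kHz for integer k ≥ 0.
k=0: 4.9 kHz.
k=1: 29 kHz, 38.8 kHz.
k=2: 62.9 kHz, 72.7 kHz.
k=3: 96.8 kHz, 106.6 kHz.
Within [23.6 kHz, 72.5 kHz]: 29 kHz, 38.8 kHz, 62.9 kHz.

29 kHz, 38.8 kHz, 62.9 kHz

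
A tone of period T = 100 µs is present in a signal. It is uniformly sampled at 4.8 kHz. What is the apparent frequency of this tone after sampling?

T = 100 µs → f = 1/T = 10 kHz.
10 kHz mod fs = 0.4 kHz.
0.4 kHz ≤ fs/2 = 2.4 kHz, appears at 0.4 kHz.

0.4 kHz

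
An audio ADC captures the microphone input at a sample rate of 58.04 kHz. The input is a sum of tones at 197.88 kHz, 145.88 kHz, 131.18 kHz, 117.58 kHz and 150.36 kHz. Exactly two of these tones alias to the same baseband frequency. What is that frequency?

fs/2 = 29.02 kHz.
197.88 kHz mod fs = 23.76 kHz.
23.76 kHz ≤ fs/2 = 29.02 kHz, appears at 23.76 kHz.
145.88 kHz mod fs = 29.8 kHz.
29.8 kHz > fs/2 = 29.02 kHz, folds to fs − 29.8 kHz = 28.24 kHz.
131.18 kHz mod fs = 15.1 kHz.
15.1 kHz ≤ fs/2 = 29.02 kHz, appears at 15.1 kHz.
117.58 kHz mod fs = 1.5 kHz.
1.5 kHz ≤ fs/2 = 29.02 kHz, appears at 1.5 kHz.
150.36 kHz mod fs = 34.28 kHz.
34.28 kHz > fs/2 = 29.02 kHz, folds to fs − 34.28 kHz = 23.76 kHz.
150.36 kHz and 197.88 kHz both map to 23.76 kHz.

23.76 kHz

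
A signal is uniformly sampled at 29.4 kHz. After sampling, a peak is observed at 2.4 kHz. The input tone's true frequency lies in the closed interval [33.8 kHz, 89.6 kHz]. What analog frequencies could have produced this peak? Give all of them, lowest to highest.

Frequencies that alias to 2.4 kHz are k·fs ± 2.4 kHz for integer k ≥ 0.
k=0: 2.4 kHz.
k=1: 27 kHz, 31.8 kHz.
k=2: 56.4 kHz, 61.2 kHz.
k=3: 85.8 kHz, 90.6 kHz.
k=4: 115.2 kHz, 120 kHz.
Within [33.8 kHz, 89.6 kHz]: 56.4 kHz, 61.2 kHz, 85.8 kHz.

56.4 kHz, 61.2 kHz, 85.8 kHz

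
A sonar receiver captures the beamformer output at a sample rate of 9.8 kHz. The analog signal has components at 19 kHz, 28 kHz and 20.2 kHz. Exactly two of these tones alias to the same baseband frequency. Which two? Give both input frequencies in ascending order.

fs/2 = 4.9 kHz.
19 kHz mod fs = 9.2 kHz.
9.2 kHz > fs/2 = 4.9 kHz, folds to fs − 9.2 kHz = 0.6 kHz.
28 kHz mod fs = 8.4 kHz.
8.4 kHz > fs/2 = 4.9 kHz, folds to fs − 8.4 kHz = 1.4 kHz.
20.2 kHz mod fs = 0.6 kHz.
0.6 kHz ≤ fs/2 = 4.9 kHz, appears at 0.6 kHz.
19 kHz and 20.2 kHz both map to 0.6 kHz.

19 kHz, 20.2 kHz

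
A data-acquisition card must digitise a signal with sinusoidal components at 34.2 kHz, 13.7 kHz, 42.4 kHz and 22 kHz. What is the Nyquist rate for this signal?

Highest-frequency component: 42.4 kHz.
Nyquist rate = 2 × 42.4 kHz = 84.8 kHz.

84.8 kHz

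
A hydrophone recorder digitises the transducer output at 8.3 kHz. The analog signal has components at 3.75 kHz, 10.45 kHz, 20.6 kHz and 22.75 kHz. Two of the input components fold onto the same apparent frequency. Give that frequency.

2.15 kHz

fs/2 = 4.15 kHz.
3.75 kHz ≤ fs/2 = 4.15 kHz, passes unchanged.
10.45 kHz mod fs = 2.15 kHz.
2.15 kHz ≤ fs/2 = 4.15 kHz, appears at 2.15 kHz.
20.6 kHz mod fs = 4 kHz.
4 kHz ≤ fs/2 = 4.15 kHz, appears at 4 kHz.
22.75 kHz mod fs = 6.15 kHz.
6.15 kHz > fs/2 = 4.15 kHz, folds to fs − 6.15 kHz = 2.15 kHz.
10.45 kHz and 22.75 kHz both map to 2.15 kHz.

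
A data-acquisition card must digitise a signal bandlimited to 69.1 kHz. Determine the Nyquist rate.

Nyquist rate = 2 × 69.1 kHz = 138.2 kHz.

138.2 kHz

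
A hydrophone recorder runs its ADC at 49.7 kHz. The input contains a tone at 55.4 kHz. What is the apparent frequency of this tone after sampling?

55.4 kHz mod fs = 5.7 kHz.
5.7 kHz ≤ fs/2 = 24.85 kHz, appears at 5.7 kHz.

5.7 kHz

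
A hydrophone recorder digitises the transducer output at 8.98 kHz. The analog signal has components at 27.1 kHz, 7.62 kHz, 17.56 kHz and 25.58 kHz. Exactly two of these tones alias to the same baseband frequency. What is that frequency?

1.36 kHz

fs/2 = 4.49 kHz.
27.1 kHz mod fs = 0.16 kHz.
0.16 kHz ≤ fs/2 = 4.49 kHz, appears at 0.16 kHz.
7.62 kHz > fs/2 = 4.49 kHz, folds to fs − 7.62 kHz = 1.36 kHz.
17.56 kHz mod fs = 8.58 kHz.
8.58 kHz > fs/2 = 4.49 kHz, folds to fs − 8.58 kHz = 0.4 kHz.
25.58 kHz mod fs = 7.62 kHz.
7.62 kHz > fs/2 = 4.49 kHz, folds to fs − 7.62 kHz = 1.36 kHz.
7.62 kHz and 25.58 kHz both map to 1.36 kHz.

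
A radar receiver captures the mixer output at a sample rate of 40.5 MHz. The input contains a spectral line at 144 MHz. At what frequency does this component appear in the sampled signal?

144 MHz mod fs = 22.5 MHz.
22.5 MHz > fs/2 = 20.25 MHz, folds to fs − 22.5 MHz = 18 MHz.

18 MHz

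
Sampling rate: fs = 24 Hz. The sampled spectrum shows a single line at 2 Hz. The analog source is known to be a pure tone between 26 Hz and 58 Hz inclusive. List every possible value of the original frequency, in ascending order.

26 Hz, 46 Hz, 50 Hz

Frequencies that alias to 2 Hz are k·fs ± 2 Hz for integer k ≥ 0.
k=0: 2 Hz.
k=1: 22 Hz, 26 Hz.
k=2: 46 Hz, 50 Hz.
k=3: 70 Hz, 74 Hz.
Within [26 Hz, 58 Hz]: 26 Hz, 46 Hz, 50 Hz.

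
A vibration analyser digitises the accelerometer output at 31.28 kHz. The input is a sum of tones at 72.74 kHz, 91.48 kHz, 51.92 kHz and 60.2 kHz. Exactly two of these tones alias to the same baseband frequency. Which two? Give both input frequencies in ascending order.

fs/2 = 15.64 kHz.
72.74 kHz mod fs = 10.18 kHz.
10.18 kHz ≤ fs/2 = 15.64 kHz, appears at 10.18 kHz.
91.48 kHz mod fs = 28.92 kHz.
28.92 kHz > fs/2 = 15.64 kHz, folds to fs − 28.92 kHz = 2.36 kHz.
51.92 kHz mod fs = 20.64 kHz.
20.64 kHz > fs/2 = 15.64 kHz, folds to fs − 20.64 kHz = 10.64 kHz.
60.2 kHz mod fs = 28.92 kHz.
28.92 kHz > fs/2 = 15.64 kHz, folds to fs − 28.92 kHz = 2.36 kHz.
60.2 kHz and 91.48 kHz both map to 2.36 kHz.

60.2 kHz, 91.48 kHz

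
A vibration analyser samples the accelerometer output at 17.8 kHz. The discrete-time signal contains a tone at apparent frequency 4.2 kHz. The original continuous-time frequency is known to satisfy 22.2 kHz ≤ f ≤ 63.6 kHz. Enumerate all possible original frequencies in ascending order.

31.4 kHz, 39.8 kHz, 49.2 kHz, 57.6 kHz

Frequencies that alias to 4.2 kHz are k·fs ± 4.2 kHz for integer k ≥ 0.
k=0: 4.2 kHz.
k=1: 13.6 kHz, 22 kHz.
k=2: 31.4 kHz, 39.8 kHz.
k=3: 49.2 kHz, 57.6 kHz.
k=4: 67 kHz, 75.4 kHz.
Within [22.2 kHz, 63.6 kHz]: 31.4 kHz, 39.8 kHz, 49.2 kHz, 57.6 kHz.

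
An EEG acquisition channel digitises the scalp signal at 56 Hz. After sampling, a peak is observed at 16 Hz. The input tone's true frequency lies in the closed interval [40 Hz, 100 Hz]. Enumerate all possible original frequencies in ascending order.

Frequencies that alias to 16 Hz are k·fs ± 16 Hz for integer k ≥ 0.
k=0: 16 Hz.
k=1: 40 Hz, 72 Hz.
k=2: 96 Hz, 128 Hz.
k=3: 152 Hz, 184 Hz.
Within [40 Hz, 100 Hz]: 40 Hz, 72 Hz, 96 Hz.

40 Hz, 72 Hz, 96 Hz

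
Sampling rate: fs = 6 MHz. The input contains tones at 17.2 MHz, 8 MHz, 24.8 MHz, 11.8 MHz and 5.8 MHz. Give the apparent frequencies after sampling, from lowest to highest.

0.2 MHz, 0.8 MHz, 2 MHz

fs/2 = 3 MHz.
17.2 MHz mod fs = 5.2 MHz.
5.2 MHz > fs/2 = 3 MHz, folds to fs − 5.2 MHz = 0.8 MHz.
8 MHz mod fs = 2 MHz.
2 MHz ≤ fs/2 = 3 MHz, appears at 2 MHz.
24.8 MHz mod fs = 0.8 MHz.
0.8 MHz ≤ fs/2 = 3 MHz, appears at 0.8 MHz.
11.8 MHz mod fs = 5.8 MHz.
5.8 MHz > fs/2 = 3 MHz, folds to fs − 5.8 MHz = 0.2 MHz.
5.8 MHz > fs/2 = 3 MHz, folds to fs − 5.8 MHz = 0.2 MHz.
Distinct values: {0.2 MHz, 0.8 MHz, 2 MHz}.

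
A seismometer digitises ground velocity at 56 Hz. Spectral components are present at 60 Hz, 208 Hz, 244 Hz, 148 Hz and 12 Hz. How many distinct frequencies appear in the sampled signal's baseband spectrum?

4

fs/2 = 28 Hz.
60 Hz mod fs = 4 Hz.
4 Hz ≤ fs/2 = 28 Hz, appears at 4 Hz.
208 Hz mod fs = 40 Hz.
40 Hz > fs/2 = 28 Hz, folds to fs − 40 Hz = 16 Hz.
244 Hz mod fs = 20 Hz.
20 Hz ≤ fs/2 = 28 Hz, appears at 20 Hz.
148 Hz mod fs = 36 Hz.
36 Hz > fs/2 = 28 Hz, folds to fs − 36 Hz = 20 Hz.
12 Hz ≤ fs/2 = 28 Hz, passes unchanged.
Distinct values: {4 Hz, 12 Hz, 16 Hz, 20 Hz} → 4.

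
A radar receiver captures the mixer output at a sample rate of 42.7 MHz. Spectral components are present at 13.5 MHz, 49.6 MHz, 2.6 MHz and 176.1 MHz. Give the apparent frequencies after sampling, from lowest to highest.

2.6 MHz, 5.3 MHz, 6.9 MHz, 13.5 MHz

fs/2 = 21.35 MHz.
13.5 MHz ≤ fs/2 = 21.35 MHz, passes unchanged.
49.6 MHz mod fs = 6.9 MHz.
6.9 MHz ≤ fs/2 = 21.35 MHz, appears at 6.9 MHz.
2.6 MHz ≤ fs/2 = 21.35 MHz, passes unchanged.
176.1 MHz mod fs = 5.3 MHz.
5.3 MHz ≤ fs/2 = 21.35 MHz, appears at 5.3 MHz.
Distinct values: {2.6 MHz, 5.3 MHz, 6.9 MHz, 13.5 MHz}.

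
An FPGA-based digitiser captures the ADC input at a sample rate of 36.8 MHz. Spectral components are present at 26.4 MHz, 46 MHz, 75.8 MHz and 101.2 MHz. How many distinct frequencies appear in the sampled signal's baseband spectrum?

fs/2 = 18.4 MHz.
26.4 MHz > fs/2 = 18.4 MHz, folds to fs − 26.4 MHz = 10.4 MHz.
46 MHz mod fs = 9.2 MHz.
9.2 MHz ≤ fs/2 = 18.4 MHz, appears at 9.2 MHz.
75.8 MHz mod fs = 2.2 MHz.
2.2 MHz ≤ fs/2 = 18.4 MHz, appears at 2.2 MHz.
101.2 MHz mod fs = 27.6 MHz.
27.6 MHz > fs/2 = 18.4 MHz, folds to fs − 27.6 MHz = 9.2 MHz.
Distinct values: {2.2 MHz, 9.2 MHz, 10.4 MHz} → 3.

3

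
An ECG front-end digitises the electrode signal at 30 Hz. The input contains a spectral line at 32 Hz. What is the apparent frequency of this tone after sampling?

32 Hz mod fs = 2 Hz.
2 Hz ≤ fs/2 = 15 Hz, appears at 2 Hz.

2 Hz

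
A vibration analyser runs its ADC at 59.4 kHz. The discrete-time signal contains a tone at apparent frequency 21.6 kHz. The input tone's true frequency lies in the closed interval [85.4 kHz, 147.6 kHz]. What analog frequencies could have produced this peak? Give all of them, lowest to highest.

Frequencies that alias to 21.6 kHz are k·fs ± 21.6 kHz for integer k ≥ 0.
k=0: 21.6 kHz.
k=1: 37.8 kHz, 81 kHz.
k=2: 97.2 kHz, 140.4 kHz.
k=3: 156.6 kHz, 199.8 kHz.
Within [85.4 kHz, 147.6 kHz]: 97.2 kHz, 140.4 kHz.

97.2 kHz, 140.4 kHz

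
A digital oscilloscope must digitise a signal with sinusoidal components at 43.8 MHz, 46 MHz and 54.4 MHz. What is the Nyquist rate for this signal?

108.8 MHz

Highest-frequency component: 54.4 MHz.
Nyquist rate = 2 × 54.4 MHz = 108.8 MHz.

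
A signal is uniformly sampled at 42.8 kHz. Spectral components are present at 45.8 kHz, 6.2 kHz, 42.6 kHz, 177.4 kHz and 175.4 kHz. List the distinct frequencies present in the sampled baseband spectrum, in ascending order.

0.2 kHz, 3 kHz, 4.2 kHz, 6.2 kHz

fs/2 = 21.4 kHz.
45.8 kHz mod fs = 3 kHz.
3 kHz ≤ fs/2 = 21.4 kHz, appears at 3 kHz.
6.2 kHz ≤ fs/2 = 21.4 kHz, passes unchanged.
42.6 kHz > fs/2 = 21.4 kHz, folds to fs − 42.6 kHz = 0.2 kHz.
177.4 kHz mod fs = 6.2 kHz.
6.2 kHz ≤ fs/2 = 21.4 kHz, appears at 6.2 kHz.
175.4 kHz mod fs = 4.2 kHz.
4.2 kHz ≤ fs/2 = 21.4 kHz, appears at 4.2 kHz.
Distinct values: {0.2 kHz, 3 kHz, 4.2 kHz, 6.2 kHz}.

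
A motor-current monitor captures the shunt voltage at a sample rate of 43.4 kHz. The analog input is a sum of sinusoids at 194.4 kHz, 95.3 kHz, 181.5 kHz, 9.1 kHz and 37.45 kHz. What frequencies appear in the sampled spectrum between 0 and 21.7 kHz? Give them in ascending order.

fs/2 = 21.7 kHz.
194.4 kHz mod fs = 20.8 kHz.
20.8 kHz ≤ fs/2 = 21.7 kHz, appears at 20.8 kHz.
95.3 kHz mod fs = 8.5 kHz.
8.5 kHz ≤ fs/2 = 21.7 kHz, appears at 8.5 kHz.
181.5 kHz mod fs = 7.9 kHz.
7.9 kHz ≤ fs/2 = 21.7 kHz, appears at 7.9 kHz.
9.1 kHz ≤ fs/2 = 21.7 kHz, passes unchanged.
37.45 kHz > fs/2 = 21.7 kHz, folds to fs − 37.45 kHz = 5.95 kHz.
Distinct values: {5.95 kHz, 7.9 kHz, 8.5 kHz, 9.1 kHz, 20.8 kHz}.

5.95 kHz, 7.9 kHz, 8.5 kHz, 9.1 kHz, 20.8 kHz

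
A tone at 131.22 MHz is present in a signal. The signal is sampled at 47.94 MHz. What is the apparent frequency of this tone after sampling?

131.22 MHz mod fs = 35.34 MHz.
35.34 MHz > fs/2 = 23.97 MHz, folds to fs − 35.34 MHz = 12.6 MHz.

12.6 MHz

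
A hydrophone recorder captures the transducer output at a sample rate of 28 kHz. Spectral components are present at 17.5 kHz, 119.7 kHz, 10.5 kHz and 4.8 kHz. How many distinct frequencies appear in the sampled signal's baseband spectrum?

3

fs/2 = 14 kHz.
17.5 kHz > fs/2 = 14 kHz, folds to fs − 17.5 kHz = 10.5 kHz.
119.7 kHz mod fs = 7.7 kHz.
7.7 kHz ≤ fs/2 = 14 kHz, appears at 7.7 kHz.
10.5 kHz ≤ fs/2 = 14 kHz, passes unchanged.
4.8 kHz ≤ fs/2 = 14 kHz, passes unchanged.
Distinct values: {4.8 kHz, 7.7 kHz, 10.5 kHz} → 3.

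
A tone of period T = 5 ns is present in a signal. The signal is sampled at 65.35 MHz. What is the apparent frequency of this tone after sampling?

T = 5 ns → f = 1/T = 200 MHz.
200 MHz mod fs = 3.95 MHz.
3.95 MHz ≤ fs/2 = 32.675 MHz, appears at 3.95 MHz.

3.95 MHz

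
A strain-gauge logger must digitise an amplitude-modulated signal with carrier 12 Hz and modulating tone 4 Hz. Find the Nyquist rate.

AM sidebands sit at fc ± fm = 8 Hz and 16 Hz.
Highest-frequency component: 16 Hz.
Nyquist rate = 2 × 16 Hz = 32 Hz.

32 Hz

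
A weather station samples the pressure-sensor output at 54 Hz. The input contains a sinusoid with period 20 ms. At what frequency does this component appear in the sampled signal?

4 Hz

T = 20 ms → f = 1/T = 50 Hz.
50 Hz > fs/2 = 27 Hz, folds to fs − 50 Hz = 4 Hz.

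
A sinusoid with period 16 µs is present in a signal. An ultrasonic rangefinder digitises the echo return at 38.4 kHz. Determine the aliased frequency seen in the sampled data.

T = 16 µs → f = 1/T = 62.5 kHz.
62.5 kHz mod fs = 24.1 kHz.
24.1 kHz > fs/2 = 19.2 kHz, folds to fs − 24.1 kHz = 14.3 kHz.

14.3 kHz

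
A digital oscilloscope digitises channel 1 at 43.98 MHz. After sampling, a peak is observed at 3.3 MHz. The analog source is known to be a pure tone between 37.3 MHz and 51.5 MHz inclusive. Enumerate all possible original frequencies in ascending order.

40.68 MHz, 47.28 MHz

Frequencies that alias to 3.3 MHz are k·fs ± 3.3 MHz for integer k ≥ 0.
k=0: 3.3 MHz.
k=1: 40.68 MHz, 47.28 MHz.
k=2: 84.66 MHz, 91.26 MHz.
Within [37.3 MHz, 51.5 MHz]: 40.68 MHz, 47.28 MHz.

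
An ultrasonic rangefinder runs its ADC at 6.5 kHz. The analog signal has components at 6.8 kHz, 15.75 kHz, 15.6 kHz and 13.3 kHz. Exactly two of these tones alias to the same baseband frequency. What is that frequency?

fs/2 = 3.25 kHz.
6.8 kHz mod fs = 0.3 kHz.
0.3 kHz ≤ fs/2 = 3.25 kHz, appears at 0.3 kHz.
15.75 kHz mod fs = 2.75 kHz.
2.75 kHz ≤ fs/2 = 3.25 kHz, appears at 2.75 kHz.
15.6 kHz mod fs = 2.6 kHz.
2.6 kHz ≤ fs/2 = 3.25 kHz, appears at 2.6 kHz.
13.3 kHz mod fs = 0.3 kHz.
0.3 kHz ≤ fs/2 = 3.25 kHz, appears at 0.3 kHz.
6.8 kHz and 13.3 kHz both map to 0.3 kHz.

0.3 kHz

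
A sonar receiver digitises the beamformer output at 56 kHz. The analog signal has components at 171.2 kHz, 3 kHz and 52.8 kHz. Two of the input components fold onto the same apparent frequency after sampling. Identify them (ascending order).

52.8 kHz, 171.2 kHz

fs/2 = 28 kHz.
171.2 kHz mod fs = 3.2 kHz.
3.2 kHz ≤ fs/2 = 28 kHz, appears at 3.2 kHz.
3 kHz ≤ fs/2 = 28 kHz, passes unchanged.
52.8 kHz > fs/2 = 28 kHz, folds to fs − 52.8 kHz = 3.2 kHz.
52.8 kHz and 171.2 kHz both map to 3.2 kHz.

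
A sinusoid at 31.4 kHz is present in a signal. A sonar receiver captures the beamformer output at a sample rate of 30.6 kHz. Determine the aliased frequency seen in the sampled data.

0.8 kHz

31.4 kHz mod fs = 0.8 kHz.
0.8 kHz ≤ fs/2 = 15.3 kHz, appears at 0.8 kHz.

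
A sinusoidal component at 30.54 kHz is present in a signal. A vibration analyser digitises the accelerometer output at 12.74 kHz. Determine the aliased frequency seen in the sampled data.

5.06 kHz

30.54 kHz mod fs = 5.06 kHz.
5.06 kHz ≤ fs/2 = 6.37 kHz, appears at 5.06 kHz.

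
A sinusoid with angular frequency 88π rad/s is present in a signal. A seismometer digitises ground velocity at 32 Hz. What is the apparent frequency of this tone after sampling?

12 Hz

ω = 88π rad/s → f = ω/(2π) = 44 Hz.
44 Hz mod fs = 12 Hz.
12 Hz ≤ fs/2 = 16 Hz, appears at 12 Hz.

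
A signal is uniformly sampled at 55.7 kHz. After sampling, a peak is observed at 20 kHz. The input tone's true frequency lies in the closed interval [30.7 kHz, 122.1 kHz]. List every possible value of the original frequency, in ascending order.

Frequencies that alias to 20 kHz are k·fs ± 20 kHz for integer k ≥ 0.
k=0: 20 kHz.
k=1: 35.7 kHz, 75.7 kHz.
k=2: 91.4 kHz, 131.4 kHz.
k=3: 147.1 kHz, 187.1 kHz.
Within [30.7 kHz, 122.1 kHz]: 35.7 kHz, 75.7 kHz, 91.4 kHz.

35.7 kHz, 75.7 kHz, 91.4 kHz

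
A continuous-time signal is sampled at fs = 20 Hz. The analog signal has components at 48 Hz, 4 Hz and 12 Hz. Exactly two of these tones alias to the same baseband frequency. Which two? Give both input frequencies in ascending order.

12 Hz, 48 Hz

fs/2 = 10 Hz.
48 Hz mod fs = 8 Hz.
8 Hz ≤ fs/2 = 10 Hz, appears at 8 Hz.
4 Hz ≤ fs/2 = 10 Hz, passes unchanged.
12 Hz > fs/2 = 10 Hz, folds to fs − 12 Hz = 8 Hz.
12 Hz and 48 Hz both map to 8 Hz.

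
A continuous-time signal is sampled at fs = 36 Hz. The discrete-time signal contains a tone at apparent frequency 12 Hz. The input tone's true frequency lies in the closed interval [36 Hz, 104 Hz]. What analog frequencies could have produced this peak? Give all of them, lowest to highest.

48 Hz, 60 Hz, 84 Hz, 96 Hz

Frequencies that alias to 12 Hz are k·fs ± 12 Hz for integer k ≥ 0.
k=0: 12 Hz.
k=1: 24 Hz, 48 Hz.
k=2: 60 Hz, 84 Hz.
k=3: 96 Hz, 120 Hz.
k=4: 132 Hz, 156 Hz.
Within [36 Hz, 104 Hz]: 48 Hz, 60 Hz, 84 Hz, 96 Hz.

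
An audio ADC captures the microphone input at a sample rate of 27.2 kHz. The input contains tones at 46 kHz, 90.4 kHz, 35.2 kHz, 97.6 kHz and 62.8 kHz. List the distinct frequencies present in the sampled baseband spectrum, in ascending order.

fs/2 = 13.6 kHz.
46 kHz mod fs = 18.8 kHz.
18.8 kHz > fs/2 = 13.6 kHz, folds to fs − 18.8 kHz = 8.4 kHz.
90.4 kHz mod fs = 8.8 kHz.
8.8 kHz ≤ fs/2 = 13.6 kHz, appears at 8.8 kHz.
35.2 kHz mod fs = 8 kHz.
8 kHz ≤ fs/2 = 13.6 kHz, appears at 8 kHz.
97.6 kHz mod fs = 16 kHz.
16 kHz > fs/2 = 13.6 kHz, folds to fs − 16 kHz = 11.2 kHz.
62.8 kHz mod fs = 8.4 kHz.
8.4 kHz ≤ fs/2 = 13.6 kHz, appears at 8.4 kHz.
Distinct values: {8 kHz, 8.4 kHz, 8.8 kHz, 11.2 kHz}.

8 kHz, 8.4 kHz, 8.8 kHz, 11.2 kHz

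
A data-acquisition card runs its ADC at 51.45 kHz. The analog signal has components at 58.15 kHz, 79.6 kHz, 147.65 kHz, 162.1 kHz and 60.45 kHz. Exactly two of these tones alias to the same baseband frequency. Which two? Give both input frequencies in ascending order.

fs/2 = 25.725 kHz.
58.15 kHz mod fs = 6.7 kHz.
6.7 kHz ≤ fs/2 = 25.725 kHz, appears at 6.7 kHz.
79.6 kHz mod fs = 28.15 kHz.
28.15 kHz > fs/2 = 25.725 kHz, folds to fs − 28.15 kHz = 23.3 kHz.
147.65 kHz mod fs = 44.75 kHz.
44.75 kHz > fs/2 = 25.725 kHz, folds to fs − 44.75 kHz = 6.7 kHz.
162.1 kHz mod fs = 7.75 kHz.
7.75 kHz ≤ fs/2 = 25.725 kHz, appears at 7.75 kHz.
60.45 kHz mod fs = 9 kHz.
9 kHz ≤ fs/2 = 25.725 kHz, appears at 9 kHz.
58.15 kHz and 147.65 kHz both map to 6.7 kHz.

58.15 kHz, 147.65 kHz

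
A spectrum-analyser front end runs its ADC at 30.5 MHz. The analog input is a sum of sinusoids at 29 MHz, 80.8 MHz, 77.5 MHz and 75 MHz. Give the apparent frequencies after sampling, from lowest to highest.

fs/2 = 15.25 MHz.
29 MHz > fs/2 = 15.25 MHz, folds to fs − 29 MHz = 1.5 MHz.
80.8 MHz mod fs = 19.8 MHz.
19.8 MHz > fs/2 = 15.25 MHz, folds to fs − 19.8 MHz = 10.7 MHz.
77.5 MHz mod fs = 16.5 MHz.
16.5 MHz > fs/2 = 15.25 MHz, folds to fs − 16.5 MHz = 14 MHz.
75 MHz mod fs = 14 MHz.
14 MHz ≤ fs/2 = 15.25 MHz, appears at 14 MHz.
Distinct values: {1.5 MHz, 10.7 MHz, 14 MHz}.

1.5 MHz, 10.7 MHz, 14 MHz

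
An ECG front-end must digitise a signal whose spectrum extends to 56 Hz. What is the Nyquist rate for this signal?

Nyquist rate = 2 × 56 Hz = 112 Hz.

112 Hz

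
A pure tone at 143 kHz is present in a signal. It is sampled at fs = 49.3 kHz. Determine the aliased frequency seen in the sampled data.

4.9 kHz

143 kHz mod fs = 44.4 kHz.
44.4 kHz > fs/2 = 24.65 kHz, folds to fs − 44.4 kHz = 4.9 kHz.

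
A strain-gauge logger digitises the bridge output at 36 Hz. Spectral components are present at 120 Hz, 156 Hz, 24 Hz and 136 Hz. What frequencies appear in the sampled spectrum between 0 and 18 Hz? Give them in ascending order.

fs/2 = 18 Hz.
120 Hz mod fs = 12 Hz.
12 Hz ≤ fs/2 = 18 Hz, appears at 12 Hz.
156 Hz mod fs = 12 Hz.
12 Hz ≤ fs/2 = 18 Hz, appears at 12 Hz.
24 Hz > fs/2 = 18 Hz, folds to fs − 24 Hz = 12 Hz.
136 Hz mod fs = 28 Hz.
28 Hz > fs/2 = 18 Hz, folds to fs − 28 Hz = 8 Hz.
Distinct values: {8 Hz, 12 Hz}.

8 Hz, 12 Hz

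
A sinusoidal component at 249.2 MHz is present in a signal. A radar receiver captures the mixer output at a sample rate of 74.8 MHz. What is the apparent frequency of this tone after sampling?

249.2 MHz mod fs = 24.8 MHz.
24.8 MHz ≤ fs/2 = 37.4 MHz, appears at 24.8 MHz.

24.8 MHz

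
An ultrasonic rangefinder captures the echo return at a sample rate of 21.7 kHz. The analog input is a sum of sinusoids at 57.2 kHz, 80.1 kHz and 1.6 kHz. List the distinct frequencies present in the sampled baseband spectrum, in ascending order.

1.6 kHz, 6.7 kHz, 7.9 kHz

fs/2 = 10.85 kHz.
57.2 kHz mod fs = 13.8 kHz.
13.8 kHz > fs/2 = 10.85 kHz, folds to fs − 13.8 kHz = 7.9 kHz.
80.1 kHz mod fs = 15 kHz.
15 kHz > fs/2 = 10.85 kHz, folds to fs − 15 kHz = 6.7 kHz.
1.6 kHz ≤ fs/2 = 10.85 kHz, passes unchanged.
Distinct values: {1.6 kHz, 6.7 kHz, 7.9 kHz}.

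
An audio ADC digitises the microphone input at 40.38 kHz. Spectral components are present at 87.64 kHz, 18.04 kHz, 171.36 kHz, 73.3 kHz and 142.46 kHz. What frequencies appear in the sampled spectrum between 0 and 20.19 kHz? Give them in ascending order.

fs/2 = 20.19 kHz.
87.64 kHz mod fs = 6.88 kHz.
6.88 kHz ≤ fs/2 = 20.19 kHz, appears at 6.88 kHz.
18.04 kHz ≤ fs/2 = 20.19 kHz, passes unchanged.
171.36 kHz mod fs = 9.84 kHz.
9.84 kHz ≤ fs/2 = 20.19 kHz, appears at 9.84 kHz.
73.3 kHz mod fs = 32.92 kHz.
32.92 kHz > fs/2 = 20.19 kHz, folds to fs − 32.92 kHz = 7.46 kHz.
142.46 kHz mod fs = 21.32 kHz.
21.32 kHz > fs/2 = 20.19 kHz, folds to fs − 21.32 kHz = 19.06 kHz.
Distinct values: {6.88 kHz, 7.46 kHz, 9.84 kHz, 18.04 kHz, 19.06 kHz}.

6.88 kHz, 7.46 kHz, 9.84 kHz, 18.04 kHz, 19.06 kHz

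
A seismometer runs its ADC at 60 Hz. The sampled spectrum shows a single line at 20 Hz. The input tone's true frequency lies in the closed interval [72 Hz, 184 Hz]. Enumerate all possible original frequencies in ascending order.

Frequencies that alias to 20 Hz are k·fs ± 20 Hz for integer k ≥ 0.
k=0: 20 Hz.
k=1: 40 Hz, 80 Hz.
k=2: 100 Hz, 140 Hz.
k=3: 160 Hz, 200 Hz.
k=4: 220 Hz, 260 Hz.
Within [72 Hz, 184 Hz]: 80 Hz, 100 Hz, 140 Hz, 160 Hz.

80 Hz, 100 Hz, 140 Hz, 160 Hz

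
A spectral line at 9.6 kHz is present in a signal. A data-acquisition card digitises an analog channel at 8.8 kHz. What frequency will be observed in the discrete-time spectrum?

0.8 kHz

9.6 kHz mod fs = 0.8 kHz.
0.8 kHz ≤ fs/2 = 4.4 kHz, appears at 0.8 kHz.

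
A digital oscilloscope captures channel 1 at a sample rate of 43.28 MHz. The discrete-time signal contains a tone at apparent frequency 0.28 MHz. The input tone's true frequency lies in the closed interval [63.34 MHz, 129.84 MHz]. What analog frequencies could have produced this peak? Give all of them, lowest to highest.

86.28 MHz, 86.84 MHz, 129.56 MHz

Frequencies that alias to 0.28 MHz are k·fs ± 0.28 MHz for integer k ≥ 0.
k=0: 0.28 MHz.
k=1: 43 MHz, 43.56 MHz.
k=2: 86.28 MHz, 86.84 MHz.
k=3: 129.56 MHz, 130.12 MHz.
k=4: 172.84 MHz, 173.4 MHz.
Within [63.34 MHz, 129.84 MHz]: 86.28 MHz, 86.84 MHz, 129.56 MHz.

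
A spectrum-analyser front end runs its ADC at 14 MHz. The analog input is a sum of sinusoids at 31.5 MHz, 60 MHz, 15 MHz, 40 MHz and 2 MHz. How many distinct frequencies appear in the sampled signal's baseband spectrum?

fs/2 = 7 MHz.
31.5 MHz mod fs = 3.5 MHz.
3.5 MHz ≤ fs/2 = 7 MHz, appears at 3.5 MHz.
60 MHz mod fs = 4 MHz.
4 MHz ≤ fs/2 = 7 MHz, appears at 4 MHz.
15 MHz mod fs = 1 MHz.
1 MHz ≤ fs/2 = 7 MHz, appears at 1 MHz.
40 MHz mod fs = 12 MHz.
12 MHz > fs/2 = 7 MHz, folds to fs − 12 MHz = 2 MHz.
2 MHz ≤ fs/2 = 7 MHz, passes unchanged.
Distinct values: {1 MHz, 2 MHz, 3.5 MHz, 4 MHz} → 4.

4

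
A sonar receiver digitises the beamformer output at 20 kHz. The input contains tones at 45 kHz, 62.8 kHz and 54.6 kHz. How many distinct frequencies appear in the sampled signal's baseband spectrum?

fs/2 = 10 kHz.
45 kHz mod fs = 5 kHz.
5 kHz ≤ fs/2 = 10 kHz, appears at 5 kHz.
62.8 kHz mod fs = 2.8 kHz.
2.8 kHz ≤ fs/2 = 10 kHz, appears at 2.8 kHz.
54.6 kHz mod fs = 14.6 kHz.
14.6 kHz > fs/2 = 10 kHz, folds to fs − 14.6 kHz = 5.4 kHz.
Distinct values: {2.8 kHz, 5 kHz, 5.4 kHz} → 3.

3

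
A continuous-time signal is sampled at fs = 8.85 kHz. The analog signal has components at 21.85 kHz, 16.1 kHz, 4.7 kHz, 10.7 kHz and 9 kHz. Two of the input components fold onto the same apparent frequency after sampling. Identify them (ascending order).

4.7 kHz, 21.85 kHz

fs/2 = 4.425 kHz.
21.85 kHz mod fs = 4.15 kHz.
4.15 kHz ≤ fs/2 = 4.425 kHz, appears at 4.15 kHz.
16.1 kHz mod fs = 7.25 kHz.
7.25 kHz > fs/2 = 4.425 kHz, folds to fs − 7.25 kHz = 1.6 kHz.
4.7 kHz > fs/2 = 4.425 kHz, folds to fs − 4.7 kHz = 4.15 kHz.
10.7 kHz mod fs = 1.85 kHz.
1.85 kHz ≤ fs/2 = 4.425 kHz, appears at 1.85 kHz.
9 kHz mod fs = 0.15 kHz.
0.15 kHz ≤ fs/2 = 4.425 kHz, appears at 0.15 kHz.
4.7 kHz and 21.85 kHz both map to 4.15 kHz.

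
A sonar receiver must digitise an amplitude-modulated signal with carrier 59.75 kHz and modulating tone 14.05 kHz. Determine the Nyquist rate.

AM sidebands sit at fc ± fm = 45.7 kHz and 73.8 kHz.
Highest-frequency component: 73.8 kHz.
Nyquist rate = 2 × 73.8 kHz = 147.6 kHz.

147.6 kHz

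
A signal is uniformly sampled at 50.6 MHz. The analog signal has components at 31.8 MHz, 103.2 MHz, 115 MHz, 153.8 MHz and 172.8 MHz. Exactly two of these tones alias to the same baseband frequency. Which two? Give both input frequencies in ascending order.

103.2 MHz, 153.8 MHz

fs/2 = 25.3 MHz.
31.8 MHz > fs/2 = 25.3 MHz, folds to fs − 31.8 MHz = 18.8 MHz.
103.2 MHz mod fs = 2 MHz.
2 MHz ≤ fs/2 = 25.3 MHz, appears at 2 MHz.
115 MHz mod fs = 13.8 MHz.
13.8 MHz ≤ fs/2 = 25.3 MHz, appears at 13.8 MHz.
153.8 MHz mod fs = 2 MHz.
2 MHz ≤ fs/2 = 25.3 MHz, appears at 2 MHz.
172.8 MHz mod fs = 21 MHz.
21 MHz ≤ fs/2 = 25.3 MHz, appears at 21 MHz.
103.2 MHz and 153.8 MHz both map to 2 MHz.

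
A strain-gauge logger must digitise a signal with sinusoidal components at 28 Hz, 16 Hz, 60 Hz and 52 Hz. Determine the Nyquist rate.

Highest-frequency component: 60 Hz.
Nyquist rate = 2 × 60 Hz = 120 Hz.

120 Hz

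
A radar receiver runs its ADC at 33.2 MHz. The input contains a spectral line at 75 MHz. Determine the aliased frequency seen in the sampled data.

8.6 MHz

75 MHz mod fs = 8.6 MHz.
8.6 MHz ≤ fs/2 = 16.6 MHz, appears at 8.6 MHz.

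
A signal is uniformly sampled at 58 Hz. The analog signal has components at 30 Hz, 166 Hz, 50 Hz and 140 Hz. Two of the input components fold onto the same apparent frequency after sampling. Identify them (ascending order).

50 Hz, 166 Hz

fs/2 = 29 Hz.
30 Hz > fs/2 = 29 Hz, folds to fs − 30 Hz = 28 Hz.
166 Hz mod fs = 50 Hz.
50 Hz > fs/2 = 29 Hz, folds to fs − 50 Hz = 8 Hz.
50 Hz > fs/2 = 29 Hz, folds to fs − 50 Hz = 8 Hz.
140 Hz mod fs = 24 Hz.
24 Hz ≤ fs/2 = 29 Hz, appears at 24 Hz.
50 Hz and 166 Hz both map to 8 Hz.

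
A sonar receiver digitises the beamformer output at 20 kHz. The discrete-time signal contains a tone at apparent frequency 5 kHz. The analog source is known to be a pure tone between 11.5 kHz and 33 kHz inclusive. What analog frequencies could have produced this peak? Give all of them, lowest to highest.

Frequencies that alias to 5 kHz are k·fs ± 5 kHz for integer k ≥ 0.
k=0: 5 kHz.
k=1: 15 kHz, 25 kHz.
k=2: 35 kHz, 45 kHz.
Within [11.5 kHz, 33 kHz]: 15 kHz, 25 kHz.

15 kHz, 25 kHz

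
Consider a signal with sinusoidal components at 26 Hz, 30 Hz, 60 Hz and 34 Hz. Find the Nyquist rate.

Highest-frequency component: 60 Hz.
Nyquist rate = 2 × 60 Hz = 120 Hz.

120 Hz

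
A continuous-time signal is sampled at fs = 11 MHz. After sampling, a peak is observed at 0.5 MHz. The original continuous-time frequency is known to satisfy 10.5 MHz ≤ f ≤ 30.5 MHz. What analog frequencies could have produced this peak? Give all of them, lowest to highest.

10.5 MHz, 11.5 MHz, 21.5 MHz, 22.5 MHz

Frequencies that alias to 0.5 MHz are k·fs ± 0.5 MHz for integer k ≥ 0.
k=0: 0.5 MHz.
k=1: 10.5 MHz, 11.5 MHz.
k=2: 21.5 MHz, 22.5 MHz.
k=3: 32.5 MHz, 33.5 MHz.
Within [10.5 MHz, 30.5 MHz]: 10.5 MHz, 11.5 MHz, 21.5 MHz, 22.5 MHz.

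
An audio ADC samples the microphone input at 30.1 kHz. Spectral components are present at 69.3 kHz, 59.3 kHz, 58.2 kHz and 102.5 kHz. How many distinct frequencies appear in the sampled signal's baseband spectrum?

4

fs/2 = 15.05 kHz.
69.3 kHz mod fs = 9.1 kHz.
9.1 kHz ≤ fs/2 = 15.05 kHz, appears at 9.1 kHz.
59.3 kHz mod fs = 29.2 kHz.
29.2 kHz > fs/2 = 15.05 kHz, folds to fs − 29.2 kHz = 0.9 kHz.
58.2 kHz mod fs = 28.1 kHz.
28.1 kHz > fs/2 = 15.05 kHz, folds to fs − 28.1 kHz = 2 kHz.
102.5 kHz mod fs = 12.2 kHz.
12.2 kHz ≤ fs/2 = 15.05 kHz, appears at 12.2 kHz.
Distinct values: {0.9 kHz, 2 kHz, 9.1 kHz, 12.2 kHz} → 4.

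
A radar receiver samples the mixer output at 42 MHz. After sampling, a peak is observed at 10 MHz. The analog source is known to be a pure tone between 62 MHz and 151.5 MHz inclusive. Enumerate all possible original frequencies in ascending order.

Frequencies that alias to 10 MHz are k·fs ± 10 MHz for integer k ≥ 0.
k=0: 10 MHz.
k=1: 32 MHz, 52 MHz.
k=2: 74 MHz, 94 MHz.
k=3: 116 MHz, 136 MHz.
k=4: 158 MHz, 178 MHz.
Within [62 MHz, 151.5 MHz]: 74 MHz, 94 MHz, 116 MHz, 136 MHz.

74 MHz, 94 MHz, 116 MHz, 136 MHz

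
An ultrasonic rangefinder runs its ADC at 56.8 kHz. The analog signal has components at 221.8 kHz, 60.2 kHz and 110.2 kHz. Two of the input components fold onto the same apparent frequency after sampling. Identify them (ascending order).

fs/2 = 28.4 kHz.
221.8 kHz mod fs = 51.4 kHz.
51.4 kHz > fs/2 = 28.4 kHz, folds to fs − 51.4 kHz = 5.4 kHz.
60.2 kHz mod fs = 3.4 kHz.
3.4 kHz ≤ fs/2 = 28.4 kHz, appears at 3.4 kHz.
110.2 kHz mod fs = 53.4 kHz.
53.4 kHz > fs/2 = 28.4 kHz, folds to fs − 53.4 kHz = 3.4 kHz.
60.2 kHz and 110.2 kHz both map to 3.4 kHz.

60.2 kHz, 110.2 kHz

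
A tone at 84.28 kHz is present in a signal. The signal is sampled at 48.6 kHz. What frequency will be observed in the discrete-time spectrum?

12.92 kHz

84.28 kHz mod fs = 35.68 kHz.
35.68 kHz > fs/2 = 24.3 kHz, folds to fs − 35.68 kHz = 12.92 kHz.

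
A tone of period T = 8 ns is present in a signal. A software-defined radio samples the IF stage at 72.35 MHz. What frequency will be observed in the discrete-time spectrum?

19.7 MHz

T = 8 ns → f = 1/T = 125 MHz.
125 MHz mod fs = 52.65 MHz.
52.65 MHz > fs/2 = 36.175 MHz, folds to fs − 52.65 MHz = 19.7 MHz.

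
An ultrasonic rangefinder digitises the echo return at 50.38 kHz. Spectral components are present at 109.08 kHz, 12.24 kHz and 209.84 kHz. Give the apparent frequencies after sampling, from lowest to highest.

fs/2 = 25.19 kHz.
109.08 kHz mod fs = 8.32 kHz.
8.32 kHz ≤ fs/2 = 25.19 kHz, appears at 8.32 kHz.
12.24 kHz ≤ fs/2 = 25.19 kHz, passes unchanged.
209.84 kHz mod fs = 8.32 kHz.
8.32 kHz ≤ fs/2 = 25.19 kHz, appears at 8.32 kHz.
Distinct values: {8.32 kHz, 12.24 kHz}.

8.32 kHz, 12.24 kHz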